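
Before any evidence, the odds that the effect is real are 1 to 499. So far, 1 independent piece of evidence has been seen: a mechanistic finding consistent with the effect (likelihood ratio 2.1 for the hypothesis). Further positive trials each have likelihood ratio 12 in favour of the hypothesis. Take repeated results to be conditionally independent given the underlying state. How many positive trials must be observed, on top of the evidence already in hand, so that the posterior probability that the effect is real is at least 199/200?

Prior odds = 1/499.
Bayes factor of the evidence already in hand = 2.1.
Odds after that evidence = (1/499) × 2.1 = 21/4990.
Target odds = 0.995/0.005 = 199.
Need 12ⁿ ≥ 199 ÷ (21/4990) = 993010/21.
12⁴ = 20736 falls short of 993010/21 but 12⁵ = 248832 reaches it, so n = 5.

5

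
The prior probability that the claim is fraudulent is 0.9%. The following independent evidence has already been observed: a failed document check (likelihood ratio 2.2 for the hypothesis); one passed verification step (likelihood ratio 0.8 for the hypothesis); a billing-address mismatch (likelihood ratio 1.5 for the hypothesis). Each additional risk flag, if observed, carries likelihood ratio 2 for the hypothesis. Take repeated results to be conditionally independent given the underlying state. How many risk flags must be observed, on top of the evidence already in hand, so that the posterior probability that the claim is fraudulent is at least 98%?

11

Prior odds = 0.009/0.991 = 9/991.
Combined Bayes factor of the evidence already in hand = 2.2 × 0.8 × 1.5 = 2.64.
Odds after that evidence = (9/991) × 2.64 = 594/24775.
Target odds = 0.98/0.02 = 49.
Need 2ⁿ ≥ 49 ÷ (594/24775) = 1213975/594.
2¹⁰ = 1024 falls short of 1213975/594 but 2¹¹ = 2048 reaches it, so n = 11.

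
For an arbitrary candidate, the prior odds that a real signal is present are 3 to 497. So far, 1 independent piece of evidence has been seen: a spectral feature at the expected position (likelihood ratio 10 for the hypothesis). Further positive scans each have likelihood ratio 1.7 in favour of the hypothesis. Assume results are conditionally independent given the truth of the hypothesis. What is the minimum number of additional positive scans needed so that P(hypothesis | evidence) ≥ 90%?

10

Prior odds = 3/497.
Bayes factor of the evidence already in hand = 10.
Odds after that evidence = (3/497) × 10 = 30/497.
Target odds = 0.9/0.1 = 9.
Need 1.7ⁿ ≥ 9 ÷ (30/497) = 149.1.
1.7⁹ ≈118.588 falls short of 149.1 but 1.7¹⁰ ≈201.599 reaches it, so n = 10.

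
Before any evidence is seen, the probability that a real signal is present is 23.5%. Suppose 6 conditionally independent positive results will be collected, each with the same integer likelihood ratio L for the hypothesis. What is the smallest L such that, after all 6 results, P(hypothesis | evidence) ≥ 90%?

Prior odds = 0.235/0.765 = 47/153.
Target odds = 0.9/0.1 = 9.
Need L⁶ ≥ 9 ÷ (47/153) = 1377/47.
1⁶ = 1 < 1377/47 ≤ 64 = 2⁶, so L = 2.

2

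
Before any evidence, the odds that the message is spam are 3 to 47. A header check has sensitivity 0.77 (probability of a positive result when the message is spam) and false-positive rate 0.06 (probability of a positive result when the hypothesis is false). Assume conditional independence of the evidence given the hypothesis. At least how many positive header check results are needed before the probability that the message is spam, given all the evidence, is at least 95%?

3

Prior odds = 3/47.
Likelihood ratio of a positive result = 0.77/0.06 = 77/6.
Target posterior odds = 0.95/0.05 = 19.
Require (77/6)ⁿ ≥ 19 ÷ (3/47) = 893/3.
(77/6)² = 5929/36 falls short of 893/3 but (77/6)³ = 456533/216 reaches it, so n = 3.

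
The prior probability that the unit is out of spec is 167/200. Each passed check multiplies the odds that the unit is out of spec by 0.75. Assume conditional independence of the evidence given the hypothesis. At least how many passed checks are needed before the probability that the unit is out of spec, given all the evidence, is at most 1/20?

16

Prior odds: 0.835 ÷ 0.165 = 167/33.
Likelihood ratio per passed check = 0.75.
Target odds: 0.05 ÷ 0.95 = 1/19.
Require 0.75ⁿ ≤ 1/19 ÷ (167/33) = 33/3173.
0.75¹⁵ ≈0.0133635 is still above 33/3173 but 0.75¹⁶ ≈0.0100226 is at or below it, so n = 16.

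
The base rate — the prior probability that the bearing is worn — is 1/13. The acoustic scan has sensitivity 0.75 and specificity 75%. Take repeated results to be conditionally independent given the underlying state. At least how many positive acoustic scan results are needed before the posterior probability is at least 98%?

Prior odds = (1/13)/(12/13) = 1/12.
False-positive rate = 1 − 0.75 = 0.25; likelihood ratio of a positive = 0.75/0.25 = 3.
Target odds: 0.98 ÷ 0.02 = 49.
Need (1/12) × 3ⁿ ≥ 49, i.e. 3ⁿ ≥ 588.
3⁵ = 243 falls short of 588 but 3⁶ = 729 reaches it, so n = 6.

6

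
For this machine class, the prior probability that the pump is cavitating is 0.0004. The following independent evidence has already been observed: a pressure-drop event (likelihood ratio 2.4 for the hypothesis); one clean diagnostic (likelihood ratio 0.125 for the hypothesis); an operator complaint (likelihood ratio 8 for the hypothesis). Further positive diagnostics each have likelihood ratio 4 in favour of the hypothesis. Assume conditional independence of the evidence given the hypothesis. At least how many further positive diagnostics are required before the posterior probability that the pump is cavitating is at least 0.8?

7

Prior odds = 0.0004/0.9996 = 1/2499.
Combined Bayes factor of the evidence already in hand = 2.4 × 0.125 × 8 = 2.4.
Odds after that evidence = (1/2499) × 2.4 = 4/4165.
Target odds = 0.8/0.2 = 4.
Need 4ⁿ ≥ 4 ÷ (4/4165) = 4165.
4⁶ = 4096 falls short of 4165 but 4⁷ = 16384 reaches it, so n = 7.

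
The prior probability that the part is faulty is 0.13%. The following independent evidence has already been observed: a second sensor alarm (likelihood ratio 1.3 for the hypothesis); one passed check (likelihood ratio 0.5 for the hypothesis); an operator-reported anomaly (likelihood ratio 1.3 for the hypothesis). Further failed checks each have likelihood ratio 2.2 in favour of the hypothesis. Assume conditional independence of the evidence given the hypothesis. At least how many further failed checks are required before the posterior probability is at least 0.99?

Prior odds = 0.0013/0.9987 = 13/9987.
Combined Bayes factor of the evidence already in hand = 1.3 × 0.5 × 1.3 = 0.845.
Odds after that evidence = (13/9987) × 0.845 = 2197/1997400.
Target odds = 0.99/0.01 = 99.
Need 2.2ⁿ ≥ 99 ÷ (2197/1997400) = 197742600/2197.
2.2¹⁴ ≈62218.2 falls short of 197742600/2197 but 2.2¹⁵ ≈136880 reaches it, so n = 15.

15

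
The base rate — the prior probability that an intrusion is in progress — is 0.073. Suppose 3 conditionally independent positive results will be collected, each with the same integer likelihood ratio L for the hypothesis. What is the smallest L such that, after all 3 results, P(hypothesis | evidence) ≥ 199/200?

14

Prior odds = 0.073/0.927 = 73/927.
Target odds = 0.995/0.005 = 199.
Need L³ ≥ 199 ÷ (73/927) = 184473/73.
13³ = 2197 < 184473/73 ≤ 2744 = 14³, so L = 14.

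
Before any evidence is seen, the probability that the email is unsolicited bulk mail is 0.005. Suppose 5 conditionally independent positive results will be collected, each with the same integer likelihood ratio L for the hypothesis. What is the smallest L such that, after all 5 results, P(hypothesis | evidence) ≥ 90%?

5

Prior odds = 0.005/0.995 = 1/199.
Target odds = 0.9/0.1 = 9.
Need L⁵ ≥ 9 ÷ (1/199) = 1791.
4⁵ = 1024 < 1791 ≤ 3125 = 5⁵, so L = 5.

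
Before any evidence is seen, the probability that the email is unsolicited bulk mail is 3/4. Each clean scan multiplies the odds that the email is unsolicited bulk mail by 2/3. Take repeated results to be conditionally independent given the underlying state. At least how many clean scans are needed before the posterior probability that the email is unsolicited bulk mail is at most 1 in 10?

9

Prior odds: 0.75 ÷ 0.25 = 3.
Likelihood ratio per clean scan = 2/3.
Target posterior odds = 0.1/0.9 = 1/9.
Require (2/3)ⁿ ≤ 1/9 ÷ 3 = 1/27.
(2/3)⁸ = 256/6561 is still above 1/27 but (2/3)⁹ = 512/19683 is at or below it, so n = 9.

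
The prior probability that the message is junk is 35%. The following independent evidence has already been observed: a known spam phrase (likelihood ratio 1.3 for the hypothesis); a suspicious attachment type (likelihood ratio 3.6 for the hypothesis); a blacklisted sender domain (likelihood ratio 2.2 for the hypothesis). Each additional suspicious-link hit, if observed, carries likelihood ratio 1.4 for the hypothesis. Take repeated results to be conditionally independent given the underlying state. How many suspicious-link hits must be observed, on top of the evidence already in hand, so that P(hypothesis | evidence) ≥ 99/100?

9

Prior odds = 0.35/0.65 = 7/13.
Combined Bayes factor of the evidence already in hand = 1.3 × 3.6 × 2.2 = 10.296.
Odds after that evidence = (7/13) × 10.296 = 5.544.
Target odds = 0.99/0.01 = 99.
Need 1.4ⁿ ≥ 99 ÷ 5.544 = 125/7.
1.4⁸ = 5764801/390625 falls short of 125/7 but 1.4⁹ = 40353607/1953125 reaches it, so n = 9.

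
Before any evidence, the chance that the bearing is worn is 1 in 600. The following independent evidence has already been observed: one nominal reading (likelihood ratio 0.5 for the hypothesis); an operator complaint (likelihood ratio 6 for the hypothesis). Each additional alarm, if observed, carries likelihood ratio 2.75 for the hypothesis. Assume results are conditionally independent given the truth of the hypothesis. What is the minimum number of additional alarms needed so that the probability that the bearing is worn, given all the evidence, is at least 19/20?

9

Prior odds = (1/600)/(599/600) = 1/599.
Combined Bayes factor of the evidence already in hand = 0.5 × 6 = 3.
Odds after that evidence = (1/599) × 3 = 3/599.
Target odds = 0.95/0.05 = 19.
Need 2.75ⁿ ≥ 19 ÷ (3/599) = 11381/3.
2.75⁸ = 214358881/65536 falls short of 11381/3 but 2.75⁹ ≈8994.86 reaches it, so n = 9.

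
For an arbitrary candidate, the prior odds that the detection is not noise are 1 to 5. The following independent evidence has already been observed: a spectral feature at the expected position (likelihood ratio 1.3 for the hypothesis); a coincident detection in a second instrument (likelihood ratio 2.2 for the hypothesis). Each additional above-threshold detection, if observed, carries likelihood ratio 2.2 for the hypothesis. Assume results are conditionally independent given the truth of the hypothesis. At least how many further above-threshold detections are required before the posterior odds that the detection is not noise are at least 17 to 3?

3

Prior odds = 0.2.
Combined Bayes factor of the evidence already in hand = 1.3 × 2.2 = 2.86.
Odds after that evidence = 0.2 × 2.86 = 0.572.
Target odds = 17/3.
Need 2.2ⁿ ≥ 17/3 ÷ 0.572 = 4250/429.
2.2² = 4.84 falls short of 4250/429 but 2.2³ = 10.648 reaches it, so n = 3.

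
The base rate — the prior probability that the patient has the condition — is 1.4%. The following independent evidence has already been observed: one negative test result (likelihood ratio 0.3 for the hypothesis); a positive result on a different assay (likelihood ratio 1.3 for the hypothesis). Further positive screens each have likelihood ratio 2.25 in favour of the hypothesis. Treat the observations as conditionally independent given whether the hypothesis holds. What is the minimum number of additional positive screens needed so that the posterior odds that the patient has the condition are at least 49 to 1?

12

Prior odds = 0.014/0.986 = 7/493.
Combined Bayes factor of the evidence already in hand = 0.3 × 1.3 = 0.39.
Odds after that evidence = (7/493) × 0.39 = 273/49300.
Target odds = 49.
Need 2.25ⁿ ≥ 49 ÷ (273/49300) = 345100/39.
2.25¹¹ ≈7481.83 falls short of 345100/39 but 2.25¹² ≈16834.1 reaches it, so n = 12.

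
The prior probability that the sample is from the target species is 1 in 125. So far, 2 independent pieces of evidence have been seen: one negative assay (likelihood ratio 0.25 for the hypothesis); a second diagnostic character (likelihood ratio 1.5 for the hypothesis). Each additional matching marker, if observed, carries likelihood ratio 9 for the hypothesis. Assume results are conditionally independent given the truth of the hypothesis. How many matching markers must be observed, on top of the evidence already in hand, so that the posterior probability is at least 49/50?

5

Prior odds = 0.008/0.992 = 1/124.
Combined Bayes factor of the evidence already in hand = 0.25 × 1.5 = 0.375.
Odds after that evidence = (1/124) × 0.375 = 3/992.
Target odds = 0.98/0.02 = 49.
Need 9ⁿ ≥ 49 ÷ (3/992) = 48608/3.
9⁴ = 6561 falls short of 48608/3 but 9⁵ = 59049 reaches it, so n = 5.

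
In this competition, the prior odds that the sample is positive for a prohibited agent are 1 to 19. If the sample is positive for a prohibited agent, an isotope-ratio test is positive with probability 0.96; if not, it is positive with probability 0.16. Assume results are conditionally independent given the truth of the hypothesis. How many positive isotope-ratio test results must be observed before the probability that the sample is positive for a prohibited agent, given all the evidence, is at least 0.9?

Prior odds = 1/19.
Likelihood ratio of a positive = 0.96/0.16 = 6.
Target posterior odds = 0.9/0.1 = 9.
Require 6ⁿ ≥ 9 ÷ (1/19) = 171.
6² = 36 falls short of 171 but 6³ = 216 reaches it, so n = 3.

3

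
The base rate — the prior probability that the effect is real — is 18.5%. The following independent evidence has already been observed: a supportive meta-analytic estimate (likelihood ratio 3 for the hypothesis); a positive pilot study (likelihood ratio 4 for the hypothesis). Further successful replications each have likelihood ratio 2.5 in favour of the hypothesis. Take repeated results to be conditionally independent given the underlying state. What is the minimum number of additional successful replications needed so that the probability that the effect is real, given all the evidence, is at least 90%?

Prior odds = 0.185/0.815 = 37/163.
Combined Bayes factor of the evidence already in hand = 3 × 4 = 12.
Odds after that evidence = (37/163) × 12 = 444/163.
Target odds = 0.9/0.1 = 9.
Need 2.5ⁿ ≥ 9 ÷ (444/163) = 489/148.
2.5¹ = 2.5 falls short of 489/148 but 2.5² = 6.25 reaches it, so n = 2.

2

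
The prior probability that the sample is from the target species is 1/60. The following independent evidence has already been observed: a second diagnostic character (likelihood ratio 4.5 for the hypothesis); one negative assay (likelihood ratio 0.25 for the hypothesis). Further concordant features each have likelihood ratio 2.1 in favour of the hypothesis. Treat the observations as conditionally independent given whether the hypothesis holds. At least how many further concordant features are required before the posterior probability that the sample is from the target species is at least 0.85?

Prior odds = (1/60)/(59/60) = 1/59.
Combined Bayes factor of the evidence already in hand = 4.5 × 0.25 = 1.125.
Odds after that evidence = (1/59) × 1.125 = 9/472.
Target odds = 0.85/0.15 = 17/3.
Need 2.1ⁿ ≥ 17/3 ÷ (9/472) = 8024/27.
2.1⁷ ≈180.109 falls short of 8024/27 but 2.1⁸ ≈378.229 reaches it, so n = 8.

8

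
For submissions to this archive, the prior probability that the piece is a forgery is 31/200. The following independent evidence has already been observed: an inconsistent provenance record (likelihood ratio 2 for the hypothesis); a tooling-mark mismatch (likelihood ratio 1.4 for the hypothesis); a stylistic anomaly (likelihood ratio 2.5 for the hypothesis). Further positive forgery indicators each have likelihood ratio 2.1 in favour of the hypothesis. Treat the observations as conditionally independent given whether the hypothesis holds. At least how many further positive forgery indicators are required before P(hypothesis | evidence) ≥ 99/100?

6

Prior odds = 0.155/0.845 = 31/169.
Combined Bayes factor of the evidence already in hand = 2 × 1.4 × 2.5 = 7.
Odds after that evidence = (31/169) × 7 = 217/169.
Target odds = 0.99/0.01 = 99.
Need 2.1ⁿ ≥ 99 ÷ (217/169) = 16731/217.
2.1⁵ = 4084101/100000 falls short of 16731/217 but 2.1⁶ = 85766121/1000000 reaches it, so n = 6.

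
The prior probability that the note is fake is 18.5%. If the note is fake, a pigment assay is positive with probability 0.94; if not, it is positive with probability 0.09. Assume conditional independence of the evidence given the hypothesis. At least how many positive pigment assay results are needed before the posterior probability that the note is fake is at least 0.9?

2

Prior odds: 0.185 ÷ 0.815 = 37/163.
Likelihood ratio of a positive = 0.94/0.09 = 94/9.
Target posterior odds = 0.9/0.1 = 9.
Need (37/163) × (94/9)ⁿ ≥ 9, i.e. (94/9)ⁿ ≥ 1467/37.
(94/9)¹ = 94/9 falls short of 1467/37 but (94/9)² = 8836/81 reaches it, so n = 2.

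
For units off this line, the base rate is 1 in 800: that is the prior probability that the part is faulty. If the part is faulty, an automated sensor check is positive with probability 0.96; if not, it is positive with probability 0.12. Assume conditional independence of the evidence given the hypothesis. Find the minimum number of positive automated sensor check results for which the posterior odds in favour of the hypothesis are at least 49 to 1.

Prior odds = 0.00125/0.99875 = 1/799.
Likelihood ratio of a positive = 0.96/0.12 = 8.
Target odds = 49.
Require 8ⁿ ≥ 49 ÷ (1/799) = 39151.
8⁵ = 32768 falls short of 39151 but 8⁶ = 262144 reaches it, so n = 6.

6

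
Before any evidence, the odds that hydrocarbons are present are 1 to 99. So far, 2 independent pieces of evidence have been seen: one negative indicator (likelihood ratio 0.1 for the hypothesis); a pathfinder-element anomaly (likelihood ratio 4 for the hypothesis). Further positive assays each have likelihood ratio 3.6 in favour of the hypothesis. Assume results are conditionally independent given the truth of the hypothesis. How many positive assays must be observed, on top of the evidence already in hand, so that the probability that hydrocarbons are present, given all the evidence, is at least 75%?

6

Prior odds = 1/99.
Combined Bayes factor of the evidence already in hand = 0.1 × 4 = 0.4.
Odds after that evidence = (1/99) × 0.4 = 2/495.
Target odds = 0.75/0.25 = 3.
Need 3.6ⁿ ≥ 3 ÷ (2/495) = 742.5.
3.6⁵ = 604.66176 falls short of 742.5 but 3.6⁶ = 34012224/15625 reaches it, so n = 6.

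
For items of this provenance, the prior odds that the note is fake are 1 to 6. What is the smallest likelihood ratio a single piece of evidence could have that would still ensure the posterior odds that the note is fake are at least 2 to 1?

Prior odds = 1/6.
Target odds = 2.
Required Bayes factor = 2 ÷ (1/6) = 12.

12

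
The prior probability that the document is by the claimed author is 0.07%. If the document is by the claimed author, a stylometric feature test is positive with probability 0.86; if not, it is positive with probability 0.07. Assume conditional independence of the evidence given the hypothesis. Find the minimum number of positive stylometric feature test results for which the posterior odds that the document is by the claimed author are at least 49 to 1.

Prior odds: 0.0007 ÷ 0.9993 = 7/9993.
Likelihood ratio of a positive = 0.86/0.07 = 86/7.
Target odds = 49.
Require (86/7)ⁿ ≥ 49 ÷ (7/9993) = 69951.
(86/7)⁴ = 54700816/2401 falls short of 69951 but (86/7)⁵ ≈279899 reaches it, so n = 5.

5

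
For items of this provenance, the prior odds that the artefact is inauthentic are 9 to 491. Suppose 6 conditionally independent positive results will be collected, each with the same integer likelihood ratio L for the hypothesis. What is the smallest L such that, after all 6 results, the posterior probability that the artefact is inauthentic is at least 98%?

Prior odds = 9/491.
Target odds = 0.98/0.02 = 49.
Need L⁶ ≥ 49 ÷ (9/491) = 24059/9.
3⁶ = 729 < 24059/9 ≤ 4096 = 4⁶, so L = 4.

4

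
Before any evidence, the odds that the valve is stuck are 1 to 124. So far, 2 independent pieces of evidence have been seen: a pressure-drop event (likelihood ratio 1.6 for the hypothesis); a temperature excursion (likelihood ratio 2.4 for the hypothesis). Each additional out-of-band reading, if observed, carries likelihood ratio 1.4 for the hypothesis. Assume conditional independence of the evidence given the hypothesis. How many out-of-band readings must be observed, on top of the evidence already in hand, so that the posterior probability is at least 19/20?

20

Prior odds = 1/124.
Combined Bayes factor of the evidence already in hand = 1.6 × 2.4 = 3.84.
Odds after that evidence = (1/124) × 3.84 = 24/775.
Target odds = 0.95/0.05 = 19.
Need 1.4ⁿ ≥ 19 ÷ (24/775) = 14725/24.
1.4¹⁹ ≈597.63 falls short of 14725/24 but 1.4²⁰ ≈836.683 reaches it, so n = 20.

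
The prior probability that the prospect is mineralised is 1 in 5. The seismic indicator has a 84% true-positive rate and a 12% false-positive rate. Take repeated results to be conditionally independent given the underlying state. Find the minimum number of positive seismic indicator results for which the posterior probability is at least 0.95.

3

Prior odds: 0.2 ÷ 0.8 = 0.25.
Likelihood ratio of a positive result = 0.84/0.12 = 7.
Target posterior odds = 0.95/0.05 = 19.
Need 0.25 × 7ⁿ ≥ 19, i.e. 7ⁿ ≥ 76.
7² = 49 falls short of 76 but 7³ = 343 reaches it, so n = 3.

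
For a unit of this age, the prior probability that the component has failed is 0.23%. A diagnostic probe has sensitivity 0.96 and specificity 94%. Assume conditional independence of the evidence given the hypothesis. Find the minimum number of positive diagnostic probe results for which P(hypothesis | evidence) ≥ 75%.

3

Prior odds: 0.0023 ÷ 0.9977 = 23/9977.
False-positive rate = 1 − 0.94 = 0.06; likelihood ratio of a positive = 0.96/0.06 = 16.
Target posterior odds = 0.75/0.25 = 3.
Need (23/9977) × 16ⁿ ≥ 3, i.e. 16ⁿ ≥ 29931/23.
16² = 256 falls short of 29931/23 but 16³ = 4096 reaches it, so n = 3.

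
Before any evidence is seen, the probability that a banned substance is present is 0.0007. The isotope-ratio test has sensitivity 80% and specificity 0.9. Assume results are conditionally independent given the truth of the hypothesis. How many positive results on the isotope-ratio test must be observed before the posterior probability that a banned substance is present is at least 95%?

5

Prior odds: 0.0007 ÷ 0.9993 = 7/9993.
False-positive rate = 1 − 0.9 = 0.1; likelihood ratio of a positive = 0.8/0.1 = 8.
Target posterior odds = 0.95/0.05 = 19.
Require 8ⁿ ≥ 19 ÷ (7/9993) = 189867/7.
8⁴ = 4096 falls short of 189867/7 but 8⁵ = 32768 reaches it, so n = 5.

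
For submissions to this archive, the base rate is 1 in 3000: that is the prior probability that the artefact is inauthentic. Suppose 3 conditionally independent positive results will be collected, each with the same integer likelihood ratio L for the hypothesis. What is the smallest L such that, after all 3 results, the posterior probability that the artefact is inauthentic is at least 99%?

Prior odds = (1/3000)/(2999/3000) = 1/2999.
Target odds = 0.99/0.01 = 99.
Need L³ ≥ 99 ÷ (1/2999) = 296901.
66³ = 287496 < 296901 ≤ 300763 = 67³, so L = 67.

67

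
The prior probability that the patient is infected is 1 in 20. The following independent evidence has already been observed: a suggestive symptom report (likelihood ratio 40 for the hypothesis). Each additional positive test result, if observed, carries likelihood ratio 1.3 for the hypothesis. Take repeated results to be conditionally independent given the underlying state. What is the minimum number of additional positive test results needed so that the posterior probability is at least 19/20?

Prior odds = 0.05/0.95 = 1/19.
Bayes factor of the evidence already in hand = 40.
Odds after that evidence = (1/19) × 40 = 40/19.
Target odds = 0.95/0.05 = 19.
Need 1.3ⁿ ≥ 19 ÷ (40/19) = 9.025.
1.3⁸ = 815730721/100000000 falls short of 9.025 but 1.3⁹ ≈10.6045 reaches it, so n = 9.

9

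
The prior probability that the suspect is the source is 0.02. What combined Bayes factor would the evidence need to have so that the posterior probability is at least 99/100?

Prior odds = 0.02/0.98 = 1/49.
Target odds = 0.99/0.01 = 99.
Required Bayes factor = 99 ÷ (1/49) = 4851.

4851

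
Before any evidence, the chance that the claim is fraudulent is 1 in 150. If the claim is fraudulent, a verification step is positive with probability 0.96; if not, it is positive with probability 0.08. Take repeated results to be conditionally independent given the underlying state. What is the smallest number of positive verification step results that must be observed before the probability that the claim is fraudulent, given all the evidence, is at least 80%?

Prior odds = (1/150)/(149/150) = 1/149.
Likelihood ratio of a positive = 0.96/0.08 = 12.
Target odds: 0.8 ÷ 0.2 = 4.
Need (1/149) × 12ⁿ ≥ 4, i.e. 12ⁿ ≥ 596.
12² = 144 falls short of 596 but 12³ = 1728 reaches it, so n = 3.

3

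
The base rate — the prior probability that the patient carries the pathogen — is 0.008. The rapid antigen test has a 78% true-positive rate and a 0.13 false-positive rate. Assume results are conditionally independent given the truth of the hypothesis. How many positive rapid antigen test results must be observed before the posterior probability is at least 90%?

4

Prior odds: 0.008 ÷ 0.992 = 1/124.
Likelihood ratio of a positive result = 0.78/0.13 = 6.
Target odds: 0.9 ÷ 0.1 = 9.
Require 6ⁿ ≥ 9 ÷ (1/124) = 1116.
6³ = 216 falls short of 1116 but 6⁴ = 1296 reaches it, so n = 4.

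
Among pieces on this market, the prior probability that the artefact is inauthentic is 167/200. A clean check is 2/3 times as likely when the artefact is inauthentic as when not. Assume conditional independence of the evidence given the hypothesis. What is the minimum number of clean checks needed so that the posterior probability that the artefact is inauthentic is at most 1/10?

Prior odds = 0.835/0.165 = 167/33.
Likelihood ratio per clean check = 2/3.
Target odds: 0.1 ÷ 0.9 = 1/9.
Require (2/3)ⁿ ≤ 1/9 ÷ (167/33) = 11/501.
(2/3)⁹ = 512/19683 is still above 11/501 but (2/3)¹⁰ = 1024/59049 is at or below it, so n = 10.

10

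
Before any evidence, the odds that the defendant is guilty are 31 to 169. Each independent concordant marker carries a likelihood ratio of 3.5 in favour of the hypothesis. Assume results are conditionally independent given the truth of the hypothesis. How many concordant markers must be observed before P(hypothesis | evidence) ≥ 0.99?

6

Prior odds = 31/169.
Likelihood ratio per concordant marker = 3.5.
Target posterior odds = 0.99/0.01 = 99.
Require 3.5ⁿ ≥ 99 ÷ (31/169) = 16731/31.
3.5⁵ = 525.21875 falls short of 16731/31 but 3.5⁶ = 1838.265625 reaches it, so n = 6.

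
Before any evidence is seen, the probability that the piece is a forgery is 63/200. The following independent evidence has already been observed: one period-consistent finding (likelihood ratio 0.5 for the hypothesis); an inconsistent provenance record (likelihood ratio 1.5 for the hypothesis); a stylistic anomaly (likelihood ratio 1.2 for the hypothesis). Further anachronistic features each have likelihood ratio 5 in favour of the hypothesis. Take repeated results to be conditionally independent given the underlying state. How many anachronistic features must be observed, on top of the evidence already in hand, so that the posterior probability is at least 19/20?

3

Prior odds = 0.315/0.685 = 63/137.
Combined Bayes factor of the evidence already in hand = 0.5 × 1.5 × 1.2 = 0.9.
Odds after that evidence = (63/137) × 0.9 = 567/1370.
Target odds = 0.95/0.05 = 19.
Need 5ⁿ ≥ 19 ÷ (567/1370) = 26030/567.
5² = 25 falls short of 26030/567 but 5³ = 125 reaches it, so n = 3.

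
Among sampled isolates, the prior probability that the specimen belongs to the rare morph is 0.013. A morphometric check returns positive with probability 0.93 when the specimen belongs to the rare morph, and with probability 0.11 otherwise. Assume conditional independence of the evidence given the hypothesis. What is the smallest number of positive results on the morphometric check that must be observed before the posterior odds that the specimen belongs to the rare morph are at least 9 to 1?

4

Prior odds: 0.013 ÷ 0.987 = 13/987.
Likelihood ratio of a positive result = 0.93/0.11 = 93/11.
Target odds = 9.
Need (13/987) × (93/11)ⁿ ≥ 9, i.e. (93/11)ⁿ ≥ 8883/13.
(93/11)³ = 804357/1331 falls short of 8883/13 but (93/11)⁴ = 74805201/14641 reaches it, so n = 4.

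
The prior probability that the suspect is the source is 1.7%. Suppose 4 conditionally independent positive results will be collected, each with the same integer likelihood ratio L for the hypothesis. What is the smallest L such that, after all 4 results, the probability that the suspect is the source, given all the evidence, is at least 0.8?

4

Prior odds = 0.017/0.983 = 17/983.
Target odds = 0.8/0.2 = 4.
Need L⁴ ≥ 4 ÷ (17/983) = 3932/17.
3⁴ = 81 < 3932/17 ≤ 256 = 4⁴, so L = 4.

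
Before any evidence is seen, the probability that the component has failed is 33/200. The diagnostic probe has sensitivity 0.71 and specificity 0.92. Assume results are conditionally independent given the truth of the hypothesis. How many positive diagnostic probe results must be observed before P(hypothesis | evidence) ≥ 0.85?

2

Prior odds: 0.165 ÷ 0.835 = 33/167.
False-positive rate = 1 − 0.92 = 0.08; likelihood ratio of a positive = 0.71/0.08 = 8.875.
Target odds: 0.85 ÷ 0.15 = 17/3.
Need (33/167) × 8.875ⁿ ≥ 17/3, i.e. 8.875ⁿ ≥ 2839/99.
8.875¹ = 8.875 falls short of 2839/99 but 8.875² = 78.765625 reaches it, so n = 2.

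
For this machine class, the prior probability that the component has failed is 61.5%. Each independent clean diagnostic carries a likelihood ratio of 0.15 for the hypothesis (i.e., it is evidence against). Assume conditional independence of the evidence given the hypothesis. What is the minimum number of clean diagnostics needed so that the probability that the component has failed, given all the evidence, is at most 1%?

Prior odds = 0.615/0.385 = 123/77.
Likelihood ratio per clean diagnostic = 0.15.
Target odds: 0.01 ÷ 0.99 = 1/99.
Need (123/77) × 0.15ⁿ ≤ 1/99, i.e. 0.15ⁿ ≤ 7/1107.
0.15² = 0.0225 is still above 7/1107 but 0.15³ = 0.003375 is at or below it, so n = 3.

3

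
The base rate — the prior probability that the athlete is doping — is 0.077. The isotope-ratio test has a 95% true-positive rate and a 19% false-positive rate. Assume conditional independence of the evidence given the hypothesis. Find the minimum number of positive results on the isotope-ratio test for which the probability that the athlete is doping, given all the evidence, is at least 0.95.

Prior odds = 0.077/0.923 = 77/923.
Likelihood ratio of a positive result = 0.95/0.19 = 5.
Target posterior odds = 0.95/0.05 = 19.
Require 5ⁿ ≥ 19 ÷ (77/923) = 17537/77.
5³ = 125 falls short of 17537/77 but 5⁴ = 625 reaches it, so n = 4.

4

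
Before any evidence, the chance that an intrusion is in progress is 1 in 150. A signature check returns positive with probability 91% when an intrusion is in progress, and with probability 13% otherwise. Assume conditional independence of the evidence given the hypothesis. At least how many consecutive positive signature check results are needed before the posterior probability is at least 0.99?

5

Prior odds: (1/150) ÷ (149/150) = 1/149.
Likelihood ratio of a positive result = 0.91/0.13 = 7.
Target posterior odds = 0.99/0.01 = 99.
Need (1/149) × 7ⁿ ≥ 99, i.e. 7ⁿ ≥ 14751.
7⁴ = 2401 falls short of 14751 but 7⁵ = 16807 reaches it, so n = 5.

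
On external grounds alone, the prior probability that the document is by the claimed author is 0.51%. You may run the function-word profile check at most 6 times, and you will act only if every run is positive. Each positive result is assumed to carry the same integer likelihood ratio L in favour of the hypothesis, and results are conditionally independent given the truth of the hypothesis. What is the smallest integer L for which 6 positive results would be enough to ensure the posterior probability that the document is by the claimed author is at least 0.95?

4

Prior odds = 0.0051/0.9949 = 51/9949.
Target odds = 0.95/0.05 = 19.
Need L⁶ ≥ 19 ÷ (51/9949) = 189031/51.
3⁶ = 729 < 189031/51 ≤ 4096 = 4⁶, so L = 4.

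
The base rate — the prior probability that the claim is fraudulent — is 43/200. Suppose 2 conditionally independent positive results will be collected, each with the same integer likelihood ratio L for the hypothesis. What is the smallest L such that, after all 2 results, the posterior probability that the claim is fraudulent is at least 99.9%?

61

Prior odds = 0.215/0.785 = 43/157.
Target odds = 0.999/0.001 = 999.
Need L² ≥ 999 ÷ (43/157) = 156843/43.
60² = 3600 < 156843/43 ≤ 3721 = 61², so L = 61.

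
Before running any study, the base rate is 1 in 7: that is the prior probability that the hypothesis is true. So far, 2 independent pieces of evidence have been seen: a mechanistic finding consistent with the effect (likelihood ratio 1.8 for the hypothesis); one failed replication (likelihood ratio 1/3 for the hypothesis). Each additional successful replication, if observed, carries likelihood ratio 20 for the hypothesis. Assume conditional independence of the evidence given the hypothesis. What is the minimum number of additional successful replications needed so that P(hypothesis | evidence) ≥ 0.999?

4

Prior odds = (1/7)/(6/7) = 1/6.
Combined Bayes factor of the evidence already in hand = 1.8 × (1/3) = 0.6.
Odds after that evidence = (1/6) × 0.6 = 0.1.
Target odds = 0.999/0.001 = 999.
Need 20ⁿ ≥ 999 ÷ 0.1 = 9990.
20³ = 8000 falls short of 9990 but 20⁴ = 160000 reaches it, so n = 4.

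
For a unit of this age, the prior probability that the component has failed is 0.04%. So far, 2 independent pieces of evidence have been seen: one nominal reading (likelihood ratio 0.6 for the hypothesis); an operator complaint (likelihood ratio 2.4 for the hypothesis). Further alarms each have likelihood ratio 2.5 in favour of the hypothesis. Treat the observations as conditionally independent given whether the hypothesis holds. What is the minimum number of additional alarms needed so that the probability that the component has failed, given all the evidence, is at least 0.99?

Prior odds = 0.0004/0.9996 = 1/2499.
Combined Bayes factor of the evidence already in hand = 0.6 × 2.4 = 1.44.
Odds after that evidence = (1/2499) × 1.44 = 12/20825.
Target odds = 0.99/0.01 = 99.
Need 2.5ⁿ ≥ 99 ÷ (12/20825) = 171806.25.
2.5¹³ ≈149012 falls short of 171806.25 but 2.5¹⁴ ≈372529 reaches it, so n = 14.

14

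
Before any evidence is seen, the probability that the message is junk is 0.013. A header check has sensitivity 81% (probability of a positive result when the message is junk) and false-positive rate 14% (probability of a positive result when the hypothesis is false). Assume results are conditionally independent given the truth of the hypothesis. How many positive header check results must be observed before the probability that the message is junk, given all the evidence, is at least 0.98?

5

Prior odds: 0.013 ÷ 0.987 = 13/987.
Likelihood ratio of a positive result = 0.81/0.14 = 81/14.
Target odds: 0.98 ÷ 0.02 = 49.
Require (81/14)ⁿ ≥ 49 ÷ (13/987) = 48363/13.
(81/14)⁴ = 43046721/38416 falls short of 48363/13 but (81/14)⁵ ≈6483.13 reaches it, so n = 5.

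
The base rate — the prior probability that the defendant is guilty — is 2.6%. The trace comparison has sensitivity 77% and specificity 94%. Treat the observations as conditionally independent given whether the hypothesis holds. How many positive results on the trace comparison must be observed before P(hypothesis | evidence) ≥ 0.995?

Prior odds: 0.026 ÷ 0.974 = 13/487.
False-positive rate = 1 − 0.94 = 0.06; likelihood ratio of a positive = 0.77/0.06 = 77/6.
Target odds: 0.995 ÷ 0.005 = 199.
Require (77/6)ⁿ ≥ 199 ÷ (13/487) = 96913/13.
(77/6)³ = 456533/216 falls short of 96913/13 but (77/6)⁴ = 35153041/1296 reaches it, so n = 4.

4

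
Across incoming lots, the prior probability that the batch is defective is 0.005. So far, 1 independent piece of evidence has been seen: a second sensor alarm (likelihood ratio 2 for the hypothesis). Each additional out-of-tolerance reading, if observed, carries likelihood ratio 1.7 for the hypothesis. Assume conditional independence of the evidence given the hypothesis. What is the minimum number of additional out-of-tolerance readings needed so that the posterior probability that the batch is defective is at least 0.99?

18

Prior odds = 0.005/0.995 = 1/199.
Bayes factor of the evidence already in hand = 2.
Odds after that evidence = (1/199) × 2 = 2/199.
Target odds = 0.99/0.01 = 99.
Need 1.7ⁿ ≥ 99 ÷ (2/199) = 9850.5.
1.7¹⁷ ≈8272.4 falls short of 9850.5 but 1.7¹⁸ ≈14063.1 reaches it, so n = 18.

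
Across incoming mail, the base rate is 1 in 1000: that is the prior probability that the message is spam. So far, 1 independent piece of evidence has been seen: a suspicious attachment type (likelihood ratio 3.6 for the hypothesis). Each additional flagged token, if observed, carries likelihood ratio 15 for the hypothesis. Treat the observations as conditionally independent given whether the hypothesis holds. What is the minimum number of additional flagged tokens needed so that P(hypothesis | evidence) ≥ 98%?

4

Prior odds = 0.001/0.999 = 1/999.
Bayes factor of the evidence already in hand = 3.6.
Odds after that evidence = (1/999) × 3.6 = 2/555.
Target odds = 0.98/0.02 = 49.
Need 15ⁿ ≥ 49 ÷ (2/555) = 13597.5.
15³ = 3375 falls short of 13597.5 but 15⁴ = 50625 reaches it, so n = 4.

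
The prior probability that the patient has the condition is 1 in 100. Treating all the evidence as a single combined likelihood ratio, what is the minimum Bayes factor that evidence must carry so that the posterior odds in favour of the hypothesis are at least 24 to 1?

Prior odds = 0.01/0.99 = 1/99.
Target odds = 24.
Required Bayes factor = 24 ÷ (1/99) = 2376.

2376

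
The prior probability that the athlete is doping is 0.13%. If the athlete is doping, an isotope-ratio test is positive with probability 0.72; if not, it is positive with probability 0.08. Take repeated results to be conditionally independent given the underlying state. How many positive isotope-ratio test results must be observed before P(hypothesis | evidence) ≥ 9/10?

5

Prior odds: 0.0013 ÷ 0.9987 = 13/9987.
Likelihood ratio of a positive = 0.72/0.08 = 9.
Target odds: 0.9 ÷ 0.1 = 9.
Need (13/9987) × 9ⁿ ≥ 9, i.e. 9ⁿ ≥ 89883/13.
9⁴ = 6561 falls short of 89883/13 but 9⁵ = 59049 reaches it, so n = 5.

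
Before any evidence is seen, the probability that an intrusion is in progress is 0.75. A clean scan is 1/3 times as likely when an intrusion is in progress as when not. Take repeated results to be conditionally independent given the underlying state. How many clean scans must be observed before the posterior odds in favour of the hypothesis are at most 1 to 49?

5

Prior odds = 0.75/0.25 = 3.
Likelihood ratio per clean scan = 1/3.
Target odds = 1/49.
Need 3 × (1/3)ⁿ ≤ 1/49, i.e. (1/3)ⁿ ≤ 1/147.
(1/3)⁴ = 1/81 is still above 1/147 but (1/3)⁵ = 1/243 is at or below it, so n = 5.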